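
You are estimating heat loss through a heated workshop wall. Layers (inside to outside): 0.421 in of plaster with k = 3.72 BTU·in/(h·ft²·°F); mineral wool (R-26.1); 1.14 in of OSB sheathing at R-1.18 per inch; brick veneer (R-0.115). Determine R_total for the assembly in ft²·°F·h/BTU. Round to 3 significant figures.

27.7 ft²·°F·h/BTU

0.421/3.72 = 0.1132
1.14 × 1.18 = 1.345
R_total = 0.1132 + 26.1 + 1.345 + 0.115 = 27.67 ft²·°F·h/BTU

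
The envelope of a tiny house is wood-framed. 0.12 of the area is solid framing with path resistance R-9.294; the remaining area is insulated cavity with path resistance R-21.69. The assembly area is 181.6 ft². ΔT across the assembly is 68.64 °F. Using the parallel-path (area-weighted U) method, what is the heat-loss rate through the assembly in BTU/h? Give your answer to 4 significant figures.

U_eff = 0.88/21.69 + 0.12/9.294 = 0.040572 + 0.012912 = 0.053483
R_eff = 1/U_eff = 18.697 ft²·°F·h/BTU
Q = 181.6 × 68.64 / 18.697 = 666.67 BTU/h

666.7 BTU/h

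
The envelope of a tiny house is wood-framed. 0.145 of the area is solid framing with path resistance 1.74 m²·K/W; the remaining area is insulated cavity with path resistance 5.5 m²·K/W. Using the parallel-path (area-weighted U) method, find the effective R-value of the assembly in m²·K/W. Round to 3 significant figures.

U_eff = 0.855/5.5 + 0.145/1.74 = 0.1555 + 0.08333 = 0.2388
R_eff = 1/U_eff = 4.188 m²·K/W

4.19 m²·K/W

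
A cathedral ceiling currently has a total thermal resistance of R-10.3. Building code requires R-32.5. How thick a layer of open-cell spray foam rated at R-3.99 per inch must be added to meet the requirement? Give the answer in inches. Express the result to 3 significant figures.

ΔR = 32.5 − 10.3 = 22.2 ft²·°F·h/BTU
L = ΔR / (R/in) = 22.2/3.99 = 5.564 in

5.56 in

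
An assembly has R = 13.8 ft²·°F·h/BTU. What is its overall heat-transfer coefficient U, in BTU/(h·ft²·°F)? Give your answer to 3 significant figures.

0.0725 BTU/(h·ft²·°F)

U = 1/R = 1/13.8 = 0.07246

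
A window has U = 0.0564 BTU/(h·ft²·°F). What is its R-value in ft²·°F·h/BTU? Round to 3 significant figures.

17.7 ft²·°F·h/BTU

R = 1/U = 1/0.0564 = 17.73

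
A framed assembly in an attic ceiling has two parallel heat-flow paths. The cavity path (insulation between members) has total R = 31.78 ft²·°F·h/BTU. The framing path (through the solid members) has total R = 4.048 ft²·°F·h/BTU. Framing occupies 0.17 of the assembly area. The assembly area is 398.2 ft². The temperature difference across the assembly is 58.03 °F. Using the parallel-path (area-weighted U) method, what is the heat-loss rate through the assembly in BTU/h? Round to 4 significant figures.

1574 BTU/h

U_eff = 0.83/31.78 + 0.17/4.048 = 0.026117 + 0.041996 = 0.068113
R_eff = 1/U_eff = 14.681 ft²·°F·h/BTU
Q = 398.2 × 58.03 / 14.681 = 1573.9 BTU/h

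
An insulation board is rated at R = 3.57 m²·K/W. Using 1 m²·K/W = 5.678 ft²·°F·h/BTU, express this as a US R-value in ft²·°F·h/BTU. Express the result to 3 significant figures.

20.3 ft²·°F·h/BTU

R_US = 3.57 × 5.678 = 20.27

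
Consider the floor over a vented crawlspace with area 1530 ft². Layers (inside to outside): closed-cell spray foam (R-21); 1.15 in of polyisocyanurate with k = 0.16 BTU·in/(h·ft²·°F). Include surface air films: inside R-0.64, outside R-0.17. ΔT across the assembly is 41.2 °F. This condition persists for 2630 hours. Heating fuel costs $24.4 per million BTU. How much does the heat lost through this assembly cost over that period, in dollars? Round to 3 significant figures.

139 dollars

1.15/0.16 = 7.187
R_total = 0.64 + 21 + 7.187 + 0.17 = 29 ft²·°F·h/BTU
Q = 1530 × 41.2 / 29 = 2174 BTU/h
E = 2174 × 2630 = 5717000 BTU
Cost = 5717000/10⁶ × 24.4 = $139.5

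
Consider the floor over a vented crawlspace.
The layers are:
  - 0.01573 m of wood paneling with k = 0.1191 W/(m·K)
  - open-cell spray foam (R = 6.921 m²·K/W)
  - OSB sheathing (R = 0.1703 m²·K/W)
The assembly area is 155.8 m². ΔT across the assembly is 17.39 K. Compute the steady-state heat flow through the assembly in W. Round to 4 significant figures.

0.01573/0.1191 = 0.13207
R_total = 0.13207 + 6.921 + 0.1703 = 7.2234 m²·K/W
Q = A·ΔT/R = 155.8 × 17.39 / 7.2234 = 375.08 W

375.1 W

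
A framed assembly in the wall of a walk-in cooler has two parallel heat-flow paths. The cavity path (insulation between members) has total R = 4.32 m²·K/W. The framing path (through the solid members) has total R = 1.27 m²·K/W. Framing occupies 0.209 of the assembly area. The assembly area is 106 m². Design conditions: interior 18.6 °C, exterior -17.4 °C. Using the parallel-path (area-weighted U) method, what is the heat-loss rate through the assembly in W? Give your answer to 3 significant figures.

U_eff = 0.791/4.32 + 0.209/1.27 = 0.1831 + 0.1646 = 0.3477
R_eff = 1/U_eff = 2.876 m²·K/W
Q = 106 × (18.6 − (-17.4)) / 2.876 = 1327 W

1330 W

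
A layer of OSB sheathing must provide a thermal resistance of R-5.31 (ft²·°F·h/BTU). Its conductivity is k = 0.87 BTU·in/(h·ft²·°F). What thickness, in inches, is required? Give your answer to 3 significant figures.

L = R × k = 5.31 × 0.87 = 4.62 in

4.62 in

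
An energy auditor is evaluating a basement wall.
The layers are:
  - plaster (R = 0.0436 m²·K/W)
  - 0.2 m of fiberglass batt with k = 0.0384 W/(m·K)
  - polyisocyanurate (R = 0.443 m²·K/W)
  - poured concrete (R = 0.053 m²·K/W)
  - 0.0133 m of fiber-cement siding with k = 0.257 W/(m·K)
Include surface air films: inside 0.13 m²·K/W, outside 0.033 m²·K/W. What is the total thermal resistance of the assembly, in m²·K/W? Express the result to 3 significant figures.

5.96 m²·K/W

0.2/0.0384 = 5.208
0.0133/0.257 = 0.05175
R_total = 0.13 + 0.0436 + 5.208 + 0.443 + 0.053 + 0.05175 + 0.033 = 5.963 m²·K/W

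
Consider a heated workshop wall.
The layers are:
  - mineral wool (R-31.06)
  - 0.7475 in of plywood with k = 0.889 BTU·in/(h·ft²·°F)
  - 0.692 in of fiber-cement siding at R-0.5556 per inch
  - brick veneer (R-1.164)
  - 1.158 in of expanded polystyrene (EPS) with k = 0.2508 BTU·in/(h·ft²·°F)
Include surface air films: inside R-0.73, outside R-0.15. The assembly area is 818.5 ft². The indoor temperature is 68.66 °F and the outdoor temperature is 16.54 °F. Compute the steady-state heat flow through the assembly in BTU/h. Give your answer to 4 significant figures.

1095 BTU/h

0.7475/0.889 = 0.84083
0.692 × 0.5556 = 0.38448
1.158/0.2508 = 4.6172
R_total = 0.73 + 31.06 + 0.84083 + 0.38448 + 1.164 + 4.6172 + 0.15 = 38.947 ft²·°F·h/BTU
Q = A·ΔT/R = 818.5 × (68.66 − 16.54) / 38.947 = 1095.4 BTU/h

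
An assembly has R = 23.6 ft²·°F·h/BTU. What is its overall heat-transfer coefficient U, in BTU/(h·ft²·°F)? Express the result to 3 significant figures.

0.0424 BTU/(h·ft²·°F)

U = 1/R = 1/23.6 = 0.04237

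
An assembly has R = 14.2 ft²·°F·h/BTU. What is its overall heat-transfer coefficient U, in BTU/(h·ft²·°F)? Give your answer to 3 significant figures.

0.0704 BTU/(h·ft²·°F)

U = 1/R = 1/14.2 = 0.07042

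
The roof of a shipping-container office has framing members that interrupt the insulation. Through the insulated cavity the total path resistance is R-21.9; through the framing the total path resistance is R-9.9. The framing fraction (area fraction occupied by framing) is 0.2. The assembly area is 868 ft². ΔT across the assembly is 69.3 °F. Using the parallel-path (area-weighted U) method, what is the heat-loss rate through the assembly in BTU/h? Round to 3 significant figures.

3410 BTU/h

U_eff = 0.8/21.9 + 0.2/9.9 = 0.03653 + 0.0202 = 0.05673
R_eff = 1/U_eff = 17.63 ft²·°F·h/BTU
Q = 868 × 69.3 / 17.63 = 3413 BTU/h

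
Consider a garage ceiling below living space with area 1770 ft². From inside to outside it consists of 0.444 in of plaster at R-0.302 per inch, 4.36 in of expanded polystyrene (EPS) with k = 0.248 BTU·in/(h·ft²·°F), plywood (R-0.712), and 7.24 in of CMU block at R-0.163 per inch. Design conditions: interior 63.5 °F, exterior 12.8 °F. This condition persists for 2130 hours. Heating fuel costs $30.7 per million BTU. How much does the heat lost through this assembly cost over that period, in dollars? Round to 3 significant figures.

0.444 × 0.302 = 0.1341
4.36/0.248 = 17.58
7.24 × 0.163 = 1.18
R_total = 0.1341 + 17.58 + 0.712 + 1.18 = 19.61 ft²·°F·h/BTU
Q = 1770 × (63.5 − 12.8) / 19.61 = 4577 BTU/h
E = 4577 × 2130 = 9749000 BTU
Cost = 9749000/10⁶ × 30.7 = $299.3

299 dollars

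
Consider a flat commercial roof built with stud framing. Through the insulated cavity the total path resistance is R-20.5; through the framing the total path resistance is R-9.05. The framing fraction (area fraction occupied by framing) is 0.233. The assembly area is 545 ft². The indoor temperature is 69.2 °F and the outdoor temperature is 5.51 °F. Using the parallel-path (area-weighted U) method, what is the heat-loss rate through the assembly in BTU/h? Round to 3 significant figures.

U_eff = 0.767/20.5 + 0.233/9.05 = 0.03741 + 0.02575 = 0.06316
R_eff = 1/U_eff = 15.83 ft²·°F·h/BTU
Q = 545 × (69.2 − 5.51) / 15.83 = 2192 BTU/h

2190 BTU/h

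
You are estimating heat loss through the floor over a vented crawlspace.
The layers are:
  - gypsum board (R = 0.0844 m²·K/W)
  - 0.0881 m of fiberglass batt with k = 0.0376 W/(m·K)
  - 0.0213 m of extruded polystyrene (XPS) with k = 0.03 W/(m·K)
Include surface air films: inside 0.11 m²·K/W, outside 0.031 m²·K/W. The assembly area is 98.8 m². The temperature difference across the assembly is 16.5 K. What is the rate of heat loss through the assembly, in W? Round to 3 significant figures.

0.0881/0.0376 = 2.343
0.0213/0.03 = 0.71
R_total = 0.11 + 0.0844 + 2.343 + 0.71 + 0.031 = 3.278 m²·K/W
Q = A·ΔT/R = 98.8 × 16.5 / 3.278 = 497.2 W

497 W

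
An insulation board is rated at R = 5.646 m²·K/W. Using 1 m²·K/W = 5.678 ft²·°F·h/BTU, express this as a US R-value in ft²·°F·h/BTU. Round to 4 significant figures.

R_US = 5.646 × 5.678 = 32.058

32.06 ft²·°F·h/BTU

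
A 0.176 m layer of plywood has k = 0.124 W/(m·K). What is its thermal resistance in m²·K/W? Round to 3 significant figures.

R = L/k = 0.176/0.124 = 1.419 m²·K/W

1.42 m²·K/W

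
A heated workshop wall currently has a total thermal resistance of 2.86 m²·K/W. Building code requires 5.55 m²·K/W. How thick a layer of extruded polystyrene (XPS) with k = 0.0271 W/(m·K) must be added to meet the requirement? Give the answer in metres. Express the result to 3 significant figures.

ΔR = 5.55 − 2.86 = 2.69 m²·K/W
L = ΔR × k = 2.69 × 0.0271 = 0.0729 m

0.0729 m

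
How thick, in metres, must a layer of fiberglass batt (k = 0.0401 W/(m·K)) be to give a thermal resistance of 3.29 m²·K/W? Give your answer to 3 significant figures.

0.132 m

L = R·k = 3.29 × 0.0401 = 0.1319 m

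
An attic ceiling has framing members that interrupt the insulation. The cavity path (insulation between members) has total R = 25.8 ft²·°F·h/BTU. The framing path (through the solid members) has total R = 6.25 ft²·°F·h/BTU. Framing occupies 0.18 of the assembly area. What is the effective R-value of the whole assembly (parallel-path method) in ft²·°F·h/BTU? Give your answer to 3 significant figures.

U_eff = 0.82/25.8 + 0.18/6.25 = 0.03178 + 0.0288 = 0.06058
R_eff = 1/U_eff = 16.51 ft²·°F·h/BTU

16.5 ft²·°F·h/BTU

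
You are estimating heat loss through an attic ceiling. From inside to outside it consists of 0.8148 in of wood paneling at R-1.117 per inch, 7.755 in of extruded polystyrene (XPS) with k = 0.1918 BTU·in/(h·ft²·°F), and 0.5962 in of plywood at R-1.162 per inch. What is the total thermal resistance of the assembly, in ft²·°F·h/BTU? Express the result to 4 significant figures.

42.04 ft²·°F·h/BTU

0.8148 × 1.117 = 0.91013
7.755/0.1918 = 40.433
0.5962 × 1.162 = 0.69278
R_total = 0.91013 + 40.433 + 0.69278 = 42.036 ft²·°F·h/BTU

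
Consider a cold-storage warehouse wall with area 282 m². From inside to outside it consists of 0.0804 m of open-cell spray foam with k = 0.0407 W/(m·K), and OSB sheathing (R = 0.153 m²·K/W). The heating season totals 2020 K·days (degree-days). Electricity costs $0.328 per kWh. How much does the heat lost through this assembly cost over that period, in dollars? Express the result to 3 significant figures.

2110 dollars

0.0804/0.0407 = 1.975
R_total = 1.975 + 0.153 = 2.128 m²·K/W
E = A × HDD × 24 / R / 1000 = 282 × 2020 × 24 / 2.128 / 1000 = 6423 kWh
Cost = 6423 × 0.328 = $2107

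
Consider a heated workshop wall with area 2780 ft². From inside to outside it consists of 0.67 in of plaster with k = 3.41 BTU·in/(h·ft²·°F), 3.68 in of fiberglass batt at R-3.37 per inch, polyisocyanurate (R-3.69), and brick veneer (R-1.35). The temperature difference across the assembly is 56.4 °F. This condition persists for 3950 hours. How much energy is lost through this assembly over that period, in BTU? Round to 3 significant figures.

35100000 BTU

0.67/3.41 = 0.1965
3.68 × 3.37 = 12.4
R_total = 0.1965 + 12.4 + 3.69 + 1.35 = 17.64 ft²·°F·h/BTU
Q = 2780 × 56.4 / 17.64 = 8889 BTU/h
E = 8889 × 3950 = 35110000 BTU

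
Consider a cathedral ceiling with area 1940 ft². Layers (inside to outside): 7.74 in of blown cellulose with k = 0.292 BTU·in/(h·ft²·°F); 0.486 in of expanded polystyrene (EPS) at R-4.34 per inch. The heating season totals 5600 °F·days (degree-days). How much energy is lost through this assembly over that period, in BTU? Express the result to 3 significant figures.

9110000 BTU

7.74/0.292 = 26.51
0.486 × 4.34 = 2.109
R_total = 26.51 + 2.109 = 28.62 ft²·°F·h/BTU
E = A × HDD × 24 / R = 1940 × 5600 × 24 / 28.62 = 9112000 BTU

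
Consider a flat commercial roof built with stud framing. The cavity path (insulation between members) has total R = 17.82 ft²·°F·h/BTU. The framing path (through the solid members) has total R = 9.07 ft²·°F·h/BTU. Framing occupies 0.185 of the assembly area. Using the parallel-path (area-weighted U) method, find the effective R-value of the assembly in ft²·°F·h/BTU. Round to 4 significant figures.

U_eff = 0.815/17.82 + 0.185/9.07 = 0.045735 + 0.020397 = 0.066132
R_eff = 1/U_eff = 15.121 ft²·°F·h/BTU

15.12 ft²·°F·h/BTU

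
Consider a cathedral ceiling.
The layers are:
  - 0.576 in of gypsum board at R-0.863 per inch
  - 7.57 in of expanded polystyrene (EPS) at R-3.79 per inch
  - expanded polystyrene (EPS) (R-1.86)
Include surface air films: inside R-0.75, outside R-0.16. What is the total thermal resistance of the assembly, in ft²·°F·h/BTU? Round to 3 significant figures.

32.0 ft²·°F·h/BTU

0.576 × 0.863 = 0.4971
7.57 × 3.79 = 28.69
R_total = 0.75 + 0.4971 + 28.69 + 1.86 + 0.16 = 31.96 ft²·°F·h/BTU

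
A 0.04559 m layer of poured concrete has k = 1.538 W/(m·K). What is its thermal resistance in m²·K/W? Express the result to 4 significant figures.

R = L/k = 0.04559/1.538 = 0.029642 m²·K/W

0.02964 m²·K/W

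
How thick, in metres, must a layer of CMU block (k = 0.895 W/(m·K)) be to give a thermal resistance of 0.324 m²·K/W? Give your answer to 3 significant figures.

L = R·k = 0.324 × 0.895 = 0.29 m

0.290 m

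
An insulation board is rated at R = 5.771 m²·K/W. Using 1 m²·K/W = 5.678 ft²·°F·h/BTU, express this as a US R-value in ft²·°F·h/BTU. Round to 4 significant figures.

32.77 ft²·°F·h/BTU

R_US = 5.771 × 5.678 = 32.768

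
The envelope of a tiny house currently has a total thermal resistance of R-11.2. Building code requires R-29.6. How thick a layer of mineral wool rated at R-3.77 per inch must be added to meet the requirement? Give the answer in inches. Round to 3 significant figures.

ΔR = 29.6 − 11.2 = 18.4 ft²·°F·h/BTU
L = ΔR / (R/in) = 18.4/3.77 = 4.881 in

4.88 in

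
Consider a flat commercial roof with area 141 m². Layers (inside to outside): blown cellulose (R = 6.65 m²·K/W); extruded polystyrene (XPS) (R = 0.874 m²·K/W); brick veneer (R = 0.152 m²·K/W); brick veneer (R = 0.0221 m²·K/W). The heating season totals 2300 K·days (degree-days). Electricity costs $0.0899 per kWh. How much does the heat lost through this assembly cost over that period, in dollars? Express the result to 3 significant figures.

R_total = 6.65 + 0.874 + 0.152 + 0.0221 = 7.698 m²·K/W
E = A × HDD × 24 / R / 1000 = 141 × 2300 × 24 / 7.698 / 1000 = 1011 kWh
Cost = 1011 × 0.0899 = $90.89

90.9 dollars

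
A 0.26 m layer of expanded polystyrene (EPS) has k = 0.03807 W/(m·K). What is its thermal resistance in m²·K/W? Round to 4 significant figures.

6.830 m²·K/W

R = L/k = 0.26/0.03807 = 6.8295 m²·K/W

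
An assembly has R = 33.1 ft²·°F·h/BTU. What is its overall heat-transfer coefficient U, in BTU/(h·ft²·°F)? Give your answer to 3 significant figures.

0.0302 BTU/(h·ft²·°F)

U = 1/R = 1/33.1 = 0.03021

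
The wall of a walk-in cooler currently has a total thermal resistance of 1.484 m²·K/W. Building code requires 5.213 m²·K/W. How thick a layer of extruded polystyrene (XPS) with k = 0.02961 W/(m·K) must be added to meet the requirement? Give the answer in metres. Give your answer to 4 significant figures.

0.1104 m

ΔR = 5.213 − 1.484 = 3.729 m²·K/W
L = ΔR × k = 3.729 × 0.02961 = 0.11042 m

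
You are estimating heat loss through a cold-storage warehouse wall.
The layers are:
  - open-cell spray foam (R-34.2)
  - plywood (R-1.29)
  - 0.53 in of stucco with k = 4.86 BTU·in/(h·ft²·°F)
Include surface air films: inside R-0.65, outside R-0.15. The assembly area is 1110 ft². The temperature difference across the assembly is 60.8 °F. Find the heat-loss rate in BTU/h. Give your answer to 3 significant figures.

0.53/4.86 = 0.1091
R_total = 0.65 + 34.2 + 1.29 + 0.1091 + 0.15 = 36.4 ft²·°F·h/BTU
Q = A·ΔT/R = 1110 × 60.8 / 36.4 = 1854 BTU/h

1850 BTU/h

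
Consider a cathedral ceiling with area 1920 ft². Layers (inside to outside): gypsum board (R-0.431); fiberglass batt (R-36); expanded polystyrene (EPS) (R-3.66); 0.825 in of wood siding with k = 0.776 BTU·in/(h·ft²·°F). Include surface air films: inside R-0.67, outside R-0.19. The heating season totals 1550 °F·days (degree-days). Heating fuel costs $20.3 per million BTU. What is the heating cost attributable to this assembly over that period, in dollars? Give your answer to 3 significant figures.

0.825/0.776 = 1.063
R_total = 0.67 + 0.431 + 36 + 3.66 + 1.063 + 0.19 = 42.01 ft²·°F·h/BTU
E = A × HDD × 24 / R = 1920 × 1550 × 24 / 42.01 = 1700000 BTU
Cost = 1700000/10⁶ × 20.3 = $34.51

34.5 dollars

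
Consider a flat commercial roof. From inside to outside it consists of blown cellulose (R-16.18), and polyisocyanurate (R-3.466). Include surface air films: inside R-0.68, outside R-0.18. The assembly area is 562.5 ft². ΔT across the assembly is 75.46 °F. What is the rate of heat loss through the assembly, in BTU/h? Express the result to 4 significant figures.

R_total = 0.68 + 16.18 + 3.466 + 0.18 = 20.506 ft²·°F·h/BTU
Q = A·ΔT/R = 562.5 × 75.46 / 20.506 = 2069.9 BTU/h

2070 BTU/h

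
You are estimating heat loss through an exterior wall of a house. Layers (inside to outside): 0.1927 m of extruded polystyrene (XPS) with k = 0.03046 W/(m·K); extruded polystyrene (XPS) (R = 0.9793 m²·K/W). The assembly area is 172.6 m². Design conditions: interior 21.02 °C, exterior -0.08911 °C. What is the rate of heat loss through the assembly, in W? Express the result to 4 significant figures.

498.7 W

0.1927/0.03046 = 6.3263
R_total = 6.3263 + 0.9793 = 7.3056 m²·K/W
Q = A·ΔT/R = 172.6 × (21.02 − (-0.08911)) / 7.3056 = 498.72 W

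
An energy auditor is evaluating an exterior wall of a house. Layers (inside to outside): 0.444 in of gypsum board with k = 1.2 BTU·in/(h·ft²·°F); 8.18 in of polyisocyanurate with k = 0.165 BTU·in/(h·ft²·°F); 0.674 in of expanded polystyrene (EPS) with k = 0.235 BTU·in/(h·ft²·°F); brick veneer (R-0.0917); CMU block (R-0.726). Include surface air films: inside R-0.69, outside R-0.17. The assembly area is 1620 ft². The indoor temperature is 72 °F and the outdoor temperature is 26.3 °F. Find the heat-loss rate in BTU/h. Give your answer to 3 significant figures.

0.444/1.2 = 0.37
8.18/0.165 = 49.58
0.674/0.235 = 2.868
R_total = 0.69 + 0.37 + 49.58 + 2.868 + 0.0917 + 0.726 + 0.17 = 54.49 ft²·°F·h/BTU
Q = A·ΔT/R = 1620 × (72 − 26.3) / 54.49 = 1359 BTU/h

1360 BTU/h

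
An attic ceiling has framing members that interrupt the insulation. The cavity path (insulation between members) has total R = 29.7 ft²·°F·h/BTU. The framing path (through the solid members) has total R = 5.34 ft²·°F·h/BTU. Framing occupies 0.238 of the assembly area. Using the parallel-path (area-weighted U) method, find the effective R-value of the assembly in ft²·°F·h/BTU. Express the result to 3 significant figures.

U_eff = 0.762/29.7 + 0.238/5.34 = 0.02566 + 0.04457 = 0.07023
R_eff = 1/U_eff = 14.24 ft²·°F·h/BTU

14.2 ft²·°F·h/BTU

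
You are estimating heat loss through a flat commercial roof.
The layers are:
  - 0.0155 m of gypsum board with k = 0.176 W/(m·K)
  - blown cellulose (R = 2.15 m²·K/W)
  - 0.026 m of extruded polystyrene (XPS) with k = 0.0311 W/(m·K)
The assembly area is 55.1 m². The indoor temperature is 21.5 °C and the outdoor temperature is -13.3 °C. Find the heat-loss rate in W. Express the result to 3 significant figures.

624 W

0.0155/0.176 = 0.08807
0.026/0.0311 = 0.836
R_total = 0.08807 + 2.15 + 0.836 = 3.074 m²·K/W
Q = A·ΔT/R = 55.1 × (21.5 − (-13.3)) / 3.074 = 623.8 W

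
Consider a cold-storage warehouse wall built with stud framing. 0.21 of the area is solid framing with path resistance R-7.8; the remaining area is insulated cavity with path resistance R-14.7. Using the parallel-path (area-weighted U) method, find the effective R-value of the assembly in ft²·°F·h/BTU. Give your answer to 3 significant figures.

U_eff = 0.79/14.7 + 0.21/7.8 = 0.05374 + 0.02692 = 0.08066
R_eff = 1/U_eff = 12.4 ft²·°F·h/BTU

12.4 ft²·°F·h/BTU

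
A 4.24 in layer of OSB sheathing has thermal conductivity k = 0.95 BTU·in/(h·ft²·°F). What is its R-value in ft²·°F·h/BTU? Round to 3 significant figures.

R = L/k = 4.24/0.95 = 4.463 ft²·°F·h/BTU

4.46 ft²·°F·h/BTU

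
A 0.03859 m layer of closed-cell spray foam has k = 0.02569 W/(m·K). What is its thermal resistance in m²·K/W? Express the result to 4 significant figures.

R = L/k = 0.03859/0.02569 = 1.5021 m²·K/W

1.502 m²·K/W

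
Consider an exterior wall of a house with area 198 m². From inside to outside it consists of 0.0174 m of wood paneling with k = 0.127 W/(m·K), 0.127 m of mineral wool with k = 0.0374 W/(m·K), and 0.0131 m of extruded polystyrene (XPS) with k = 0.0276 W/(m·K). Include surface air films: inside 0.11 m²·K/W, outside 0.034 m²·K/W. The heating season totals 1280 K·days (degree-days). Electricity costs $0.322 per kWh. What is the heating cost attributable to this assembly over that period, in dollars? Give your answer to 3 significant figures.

0.0174/0.127 = 0.137
0.127/0.0374 = 3.396
0.0131/0.0276 = 0.4746
R_total = 0.11 + 0.137 + 3.396 + 0.4746 + 0.034 = 4.151 m²·K/W
E = A × HDD × 24 / R / 1000 = 198 × 1280 × 24 / 4.151 / 1000 = 1465 kWh
Cost = 1465 × 0.322 = $471.8

472 dollars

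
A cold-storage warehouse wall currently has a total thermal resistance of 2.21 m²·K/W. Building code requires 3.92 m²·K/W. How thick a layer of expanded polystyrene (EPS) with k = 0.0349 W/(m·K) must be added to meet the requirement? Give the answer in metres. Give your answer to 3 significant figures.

ΔR = 3.92 − 2.21 = 1.71 m²·K/W
L = ΔR × k = 1.71 × 0.0349 = 0.05968 m

0.0597 m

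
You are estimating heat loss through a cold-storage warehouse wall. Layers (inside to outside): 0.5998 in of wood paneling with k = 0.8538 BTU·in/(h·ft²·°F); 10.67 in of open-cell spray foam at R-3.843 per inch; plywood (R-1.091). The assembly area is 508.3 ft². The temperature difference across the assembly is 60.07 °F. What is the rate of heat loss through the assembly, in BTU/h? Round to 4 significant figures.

0.5998/0.8538 = 0.70251
10.67 × 3.843 = 41.005
R_total = 0.70251 + 41.005 + 1.091 = 42.798 ft²·°F·h/BTU
Q = A·ΔT/R = 508.3 × 60.07 / 42.798 = 713.43 BTU/h

713.4 BTU/h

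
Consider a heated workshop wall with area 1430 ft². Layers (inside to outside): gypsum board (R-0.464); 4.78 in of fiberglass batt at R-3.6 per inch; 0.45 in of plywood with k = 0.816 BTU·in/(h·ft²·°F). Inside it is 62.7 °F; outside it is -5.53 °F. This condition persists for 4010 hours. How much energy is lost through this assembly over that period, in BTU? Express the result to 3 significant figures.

4.78 × 3.6 = 17.21
0.45/0.816 = 0.5515
R_total = 0.464 + 17.21 + 0.5515 = 18.22 ft²·°F·h/BTU
Q = 1430 × (62.7 − (-5.53)) / 18.22 = 5354 BTU/h
E = 5354 × 4010 = 21470000 BTU

21500000 BTU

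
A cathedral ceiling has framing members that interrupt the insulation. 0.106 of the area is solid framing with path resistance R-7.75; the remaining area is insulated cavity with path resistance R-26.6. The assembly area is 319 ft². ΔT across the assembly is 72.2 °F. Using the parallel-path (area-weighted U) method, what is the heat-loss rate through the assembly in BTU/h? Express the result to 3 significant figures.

1090 BTU/h

U_eff = 0.894/26.6 + 0.106/7.75 = 0.03361 + 0.01368 = 0.04729
R_eff = 1/U_eff = 21.15 ft²·°F·h/BTU
Q = 319 × 72.2 / 21.15 = 1089 BTU/h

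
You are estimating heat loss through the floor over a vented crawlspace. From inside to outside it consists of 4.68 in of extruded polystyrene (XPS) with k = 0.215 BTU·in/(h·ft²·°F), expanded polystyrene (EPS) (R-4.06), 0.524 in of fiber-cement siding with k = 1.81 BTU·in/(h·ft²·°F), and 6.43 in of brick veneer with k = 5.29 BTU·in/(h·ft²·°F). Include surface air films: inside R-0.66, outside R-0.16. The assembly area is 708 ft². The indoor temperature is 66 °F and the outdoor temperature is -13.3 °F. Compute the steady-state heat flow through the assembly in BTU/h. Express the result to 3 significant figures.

1990 BTU/h

4.68/0.215 = 21.77
0.524/1.81 = 0.2895
6.43/5.29 = 1.216
R_total = 0.66 + 21.77 + 4.06 + 0.2895 + 1.216 + 0.16 = 28.15 ft²·°F·h/BTU
Q = A·ΔT/R = 708 × (66 − (-13.3)) / 28.15 = 1994 BTU/h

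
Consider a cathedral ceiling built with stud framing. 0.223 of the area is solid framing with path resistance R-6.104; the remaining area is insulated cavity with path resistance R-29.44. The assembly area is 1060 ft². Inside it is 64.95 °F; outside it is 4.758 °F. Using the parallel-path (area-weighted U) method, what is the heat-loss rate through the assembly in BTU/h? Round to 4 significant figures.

U_eff = 0.777/29.44 + 0.223/6.104 = 0.026393 + 0.036533 = 0.062926
R_eff = 1/U_eff = 15.892 ft²·°F·h/BTU
Q = 1060 × (64.95 − 4.758) / 15.892 = 4014.9 BTU/h

4015 BTU/h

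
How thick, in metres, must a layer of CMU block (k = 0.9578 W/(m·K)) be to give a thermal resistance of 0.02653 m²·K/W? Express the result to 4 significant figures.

L = R·k = 0.02653 × 0.9578 = 0.02541 m

0.02541 m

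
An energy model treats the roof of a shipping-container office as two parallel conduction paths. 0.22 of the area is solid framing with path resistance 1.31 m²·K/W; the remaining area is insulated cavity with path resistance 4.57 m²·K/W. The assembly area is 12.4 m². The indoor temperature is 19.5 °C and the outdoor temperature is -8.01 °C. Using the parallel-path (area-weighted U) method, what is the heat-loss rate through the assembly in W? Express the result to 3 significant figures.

116 W

U_eff = 0.78/4.57 + 0.22/1.31 = 0.1707 + 0.1679 = 0.3386
R_eff = 1/U_eff = 2.953 m²·K/W
Q = 12.4 × (19.5 − (-8.01)) / 2.953 = 115.5 W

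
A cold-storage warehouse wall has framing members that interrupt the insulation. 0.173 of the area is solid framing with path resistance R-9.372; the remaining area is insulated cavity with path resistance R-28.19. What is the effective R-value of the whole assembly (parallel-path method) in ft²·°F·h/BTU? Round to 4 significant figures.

U_eff = 0.827/28.19 + 0.173/9.372 = 0.029337 + 0.018459 = 0.047796
R_eff = 1/U_eff = 20.922 ft²·°F·h/BTU

20.92 ft²·°F·h/BTU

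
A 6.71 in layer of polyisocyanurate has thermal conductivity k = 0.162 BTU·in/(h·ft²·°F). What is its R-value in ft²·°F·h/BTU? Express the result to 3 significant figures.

41.4 ft²·°F·h/BTU

R = L/k = 6.71/0.162 = 41.42 ft²·°F·h/BTU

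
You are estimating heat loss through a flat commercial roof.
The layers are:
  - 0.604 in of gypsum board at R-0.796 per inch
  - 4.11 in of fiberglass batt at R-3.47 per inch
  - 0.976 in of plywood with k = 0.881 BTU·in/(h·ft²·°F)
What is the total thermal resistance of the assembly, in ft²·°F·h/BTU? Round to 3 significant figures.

15.9 ft²·°F·h/BTU

0.604 × 0.796 = 0.4808
4.11 × 3.47 = 14.26
0.976/0.881 = 1.108
R_total = 0.4808 + 14.26 + 1.108 = 15.85 ft²·°F·h/BTU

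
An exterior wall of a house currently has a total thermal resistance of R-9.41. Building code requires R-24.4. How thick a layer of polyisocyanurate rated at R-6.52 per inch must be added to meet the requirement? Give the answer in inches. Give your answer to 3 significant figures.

ΔR = 24.4 − 9.41 = 14.99 ft²·°F·h/BTU
L = ΔR / (R/in) = 14.99/6.52 = 2.299 in

2.30 in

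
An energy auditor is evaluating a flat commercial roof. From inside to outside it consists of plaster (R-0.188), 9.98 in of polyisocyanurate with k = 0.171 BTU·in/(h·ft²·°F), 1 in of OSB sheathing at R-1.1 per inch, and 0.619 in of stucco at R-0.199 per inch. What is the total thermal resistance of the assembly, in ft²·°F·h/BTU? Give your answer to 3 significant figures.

9.98/0.171 = 58.36
1 × 1.1 = 1.1
0.619 × 0.199 = 0.1232
R_total = 0.188 + 58.36 + 1.1 + 0.1232 = 59.77 ft²·°F·h/BTU

59.8 ft²·°F·h/BTU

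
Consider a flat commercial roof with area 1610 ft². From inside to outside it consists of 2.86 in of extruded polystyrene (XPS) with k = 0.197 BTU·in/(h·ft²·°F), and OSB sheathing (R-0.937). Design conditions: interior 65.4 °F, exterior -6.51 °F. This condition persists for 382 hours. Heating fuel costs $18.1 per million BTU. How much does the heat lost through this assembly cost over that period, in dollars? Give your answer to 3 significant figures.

51.8 dollars

2.86/0.197 = 14.52
R_total = 14.52 + 0.937 = 15.45 ft²·°F·h/BTU
Q = 1610 × (65.4 − (-6.51)) / 15.45 = 7491 BTU/h
E = 7491 × 382 = 2862000 BTU
Cost = 2862000/10⁶ × 18.1 = $51.8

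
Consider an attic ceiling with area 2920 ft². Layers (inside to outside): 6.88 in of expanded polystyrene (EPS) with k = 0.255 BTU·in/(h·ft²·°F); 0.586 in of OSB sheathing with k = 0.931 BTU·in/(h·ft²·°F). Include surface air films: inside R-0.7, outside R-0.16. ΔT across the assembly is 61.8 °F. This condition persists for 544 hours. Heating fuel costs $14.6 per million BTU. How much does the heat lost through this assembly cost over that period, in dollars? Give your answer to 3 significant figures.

6.88/0.255 = 26.98
0.586/0.931 = 0.6294
R_total = 0.7 + 26.98 + 0.6294 + 0.16 = 28.47 ft²·°F·h/BTU
Q = 2920 × 61.8 / 28.47 = 6339 BTU/h
E = 6339 × 544 = 3448000 BTU
Cost = 3448000/10⁶ × 14.6 = $50.34

50.3 dollars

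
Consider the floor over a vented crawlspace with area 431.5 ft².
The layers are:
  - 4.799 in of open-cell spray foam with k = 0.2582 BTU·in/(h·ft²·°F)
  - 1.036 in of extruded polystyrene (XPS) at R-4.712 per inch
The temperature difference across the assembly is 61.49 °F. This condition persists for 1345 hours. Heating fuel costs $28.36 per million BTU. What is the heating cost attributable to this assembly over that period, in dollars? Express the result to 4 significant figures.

43.13 dollars

4.799/0.2582 = 18.586
1.036 × 4.712 = 4.8816
R_total = 18.586 + 4.8816 = 23.468 ft²·°F·h/BTU
Q = 431.5 × 61.49 / 23.468 = 1130.6 BTU/h
E = 1130.6 × 1345 = 1520700 BTU
Cost = 1520700/10⁶ × 28.36 = $43.126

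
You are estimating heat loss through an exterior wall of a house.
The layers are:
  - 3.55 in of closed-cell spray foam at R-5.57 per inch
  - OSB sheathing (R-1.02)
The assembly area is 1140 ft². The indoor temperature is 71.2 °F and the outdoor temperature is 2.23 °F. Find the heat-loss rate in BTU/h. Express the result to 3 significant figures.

3.55 × 5.57 = 19.77
R_total = 19.77 + 1.02 = 20.79 ft²·°F·h/BTU
Q = A·ΔT/R = 1140 × (71.2 − 2.23) / 20.79 = 3781 BTU/h

3780 BTU/h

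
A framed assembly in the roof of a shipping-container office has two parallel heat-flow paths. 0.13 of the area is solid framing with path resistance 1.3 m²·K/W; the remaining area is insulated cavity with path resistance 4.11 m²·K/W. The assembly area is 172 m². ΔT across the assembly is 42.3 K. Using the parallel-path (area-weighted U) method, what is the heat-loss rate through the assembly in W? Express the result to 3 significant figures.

2270 W

U_eff = 0.87/4.11 + 0.13/1.3 = 0.2117 + 0.1 = 0.3117
R_eff = 1/U_eff = 3.208 m²·K/W
Q = 172 × 42.3 / 3.208 = 2268 W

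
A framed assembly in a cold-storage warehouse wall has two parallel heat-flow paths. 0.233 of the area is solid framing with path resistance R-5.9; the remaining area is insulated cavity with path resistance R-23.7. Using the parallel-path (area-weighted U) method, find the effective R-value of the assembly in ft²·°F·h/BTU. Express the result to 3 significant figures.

13.9 ft²·°F·h/BTU

U_eff = 0.767/23.7 + 0.233/5.9 = 0.03236 + 0.03949 = 0.07185
R_eff = 1/U_eff = 13.92 ft²·°F·h/BTU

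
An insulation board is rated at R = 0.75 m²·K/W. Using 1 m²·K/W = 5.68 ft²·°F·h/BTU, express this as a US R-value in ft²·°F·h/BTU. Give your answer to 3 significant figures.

4.26 ft²·°F·h/BTU

R_US = 0.75 × 5.68 = 4.26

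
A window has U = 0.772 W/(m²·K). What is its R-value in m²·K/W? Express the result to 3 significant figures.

1.30 m²·K/W

R = 1/U = 1/0.772 = 1.295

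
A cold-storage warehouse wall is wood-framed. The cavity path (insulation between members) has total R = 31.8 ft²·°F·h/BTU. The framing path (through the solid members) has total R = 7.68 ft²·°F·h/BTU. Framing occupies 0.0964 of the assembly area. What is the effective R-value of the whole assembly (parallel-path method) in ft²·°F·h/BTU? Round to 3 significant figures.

U_eff = 0.9036/31.8 + 0.0964/7.68 = 0.02842 + 0.01255 = 0.04097
R_eff = 1/U_eff = 24.41 ft²·°F·h/BTU

24.4 ft²·°F·h/BTU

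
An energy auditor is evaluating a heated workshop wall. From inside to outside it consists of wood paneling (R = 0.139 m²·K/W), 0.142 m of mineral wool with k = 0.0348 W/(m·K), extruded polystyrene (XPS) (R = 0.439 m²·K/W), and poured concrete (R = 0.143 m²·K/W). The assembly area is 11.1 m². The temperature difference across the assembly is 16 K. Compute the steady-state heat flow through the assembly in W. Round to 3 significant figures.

0.142/0.0348 = 4.08
R_total = 0.139 + 4.08 + 0.439 + 0.143 = 4.801 m²·K/W
Q = A·ΔT/R = 11.1 × 16 / 4.801 = 36.99 W

37.0 W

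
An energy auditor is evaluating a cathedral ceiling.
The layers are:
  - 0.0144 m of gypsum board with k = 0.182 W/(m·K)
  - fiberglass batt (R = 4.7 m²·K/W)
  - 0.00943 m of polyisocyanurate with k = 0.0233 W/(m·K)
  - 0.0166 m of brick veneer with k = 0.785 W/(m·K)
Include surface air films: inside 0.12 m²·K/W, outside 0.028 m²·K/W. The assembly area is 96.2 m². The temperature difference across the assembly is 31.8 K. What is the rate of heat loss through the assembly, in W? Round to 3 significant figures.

0.0144/0.182 = 0.07912
0.00943/0.0233 = 0.4047
0.0166/0.785 = 0.02115
R_total = 0.12 + 0.07912 + 4.7 + 0.4047 + 0.02115 + 0.028 = 5.353 m²·K/W
Q = A·ΔT/R = 96.2 × 31.8 / 5.353 = 571.5 W

571 W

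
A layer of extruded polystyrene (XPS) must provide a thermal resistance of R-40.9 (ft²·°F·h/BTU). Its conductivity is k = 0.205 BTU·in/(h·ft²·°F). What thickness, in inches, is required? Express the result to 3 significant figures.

8.38 in

L = R × k = 40.9 × 0.205 = 8.384 in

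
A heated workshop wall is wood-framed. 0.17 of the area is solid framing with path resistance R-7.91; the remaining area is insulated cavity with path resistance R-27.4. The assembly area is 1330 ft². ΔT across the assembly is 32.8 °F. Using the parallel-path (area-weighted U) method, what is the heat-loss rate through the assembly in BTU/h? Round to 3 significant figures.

2260 BTU/h

U_eff = 0.83/27.4 + 0.17/7.91 = 0.03029 + 0.02149 = 0.05178
R_eff = 1/U_eff = 19.31 ft²·°F·h/BTU
Q = 1330 × 32.8 / 19.31 = 2259 BTU/h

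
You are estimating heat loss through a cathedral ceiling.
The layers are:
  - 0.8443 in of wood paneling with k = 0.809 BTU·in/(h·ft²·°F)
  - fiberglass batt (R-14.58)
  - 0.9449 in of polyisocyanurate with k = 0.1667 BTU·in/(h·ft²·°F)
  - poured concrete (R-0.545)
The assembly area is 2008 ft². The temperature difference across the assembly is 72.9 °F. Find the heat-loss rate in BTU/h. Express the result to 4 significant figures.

6703 BTU/h

0.8443/0.809 = 1.0436
0.9449/0.1667 = 5.6683
R_total = 1.0436 + 14.58 + 5.6683 + 0.545 = 21.837 ft²·°F·h/BTU
Q = A·ΔT/R = 2008 × 72.9 / 21.837 = 6703.5 BTU/h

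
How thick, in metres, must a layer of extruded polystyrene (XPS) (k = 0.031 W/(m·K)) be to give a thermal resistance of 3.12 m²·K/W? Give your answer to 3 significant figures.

L = R·k = 3.12 × 0.031 = 0.09672 m

0.0967 m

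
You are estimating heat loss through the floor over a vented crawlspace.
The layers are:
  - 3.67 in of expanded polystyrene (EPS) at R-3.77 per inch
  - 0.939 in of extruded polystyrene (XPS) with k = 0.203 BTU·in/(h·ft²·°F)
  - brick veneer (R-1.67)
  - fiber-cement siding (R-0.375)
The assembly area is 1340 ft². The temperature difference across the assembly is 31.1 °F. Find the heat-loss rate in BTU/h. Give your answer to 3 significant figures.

2030 BTU/h

3.67 × 3.77 = 13.84
0.939/0.203 = 4.626
R_total = 13.84 + 4.626 + 1.67 + 0.375 = 20.51 ft²·°F·h/BTU
Q = A·ΔT/R = 1340 × 31.1 / 20.51 = 2032 BTU/h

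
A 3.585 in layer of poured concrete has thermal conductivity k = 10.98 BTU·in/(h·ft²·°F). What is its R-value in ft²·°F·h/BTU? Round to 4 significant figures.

R = L/k = 3.585/10.98 = 0.3265 ft²·°F·h/BTU

0.3265 ft²·°F·h/BTU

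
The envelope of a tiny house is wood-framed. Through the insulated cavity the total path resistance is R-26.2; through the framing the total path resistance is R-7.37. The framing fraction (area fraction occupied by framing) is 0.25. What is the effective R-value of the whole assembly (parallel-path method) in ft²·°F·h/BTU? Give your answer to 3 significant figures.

U_eff = 0.75/26.2 + 0.25/7.37 = 0.02863 + 0.03392 = 0.06255
R_eff = 1/U_eff = 15.99 ft²·°F·h/BTU

16.0 ft²·°F·h/BTU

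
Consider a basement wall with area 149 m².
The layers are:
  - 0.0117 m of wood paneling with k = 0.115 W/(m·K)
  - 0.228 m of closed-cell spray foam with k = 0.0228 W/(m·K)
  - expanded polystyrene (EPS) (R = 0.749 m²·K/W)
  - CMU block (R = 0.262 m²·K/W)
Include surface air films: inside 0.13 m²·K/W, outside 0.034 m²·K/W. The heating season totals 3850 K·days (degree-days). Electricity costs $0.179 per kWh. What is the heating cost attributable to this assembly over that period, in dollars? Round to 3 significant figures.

219 dollars

0.0117/0.115 = 0.1017
0.228/0.0228 = 10
R_total = 0.13 + 0.1017 + 10 + 0.749 + 0.262 + 0.034 = 11.28 m²·K/W
E = A × HDD × 24 / R / 1000 = 149 × 3850 × 24 / 11.28 / 1000 = 1221 kWh
Cost = 1221 × 0.179 = $218.5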